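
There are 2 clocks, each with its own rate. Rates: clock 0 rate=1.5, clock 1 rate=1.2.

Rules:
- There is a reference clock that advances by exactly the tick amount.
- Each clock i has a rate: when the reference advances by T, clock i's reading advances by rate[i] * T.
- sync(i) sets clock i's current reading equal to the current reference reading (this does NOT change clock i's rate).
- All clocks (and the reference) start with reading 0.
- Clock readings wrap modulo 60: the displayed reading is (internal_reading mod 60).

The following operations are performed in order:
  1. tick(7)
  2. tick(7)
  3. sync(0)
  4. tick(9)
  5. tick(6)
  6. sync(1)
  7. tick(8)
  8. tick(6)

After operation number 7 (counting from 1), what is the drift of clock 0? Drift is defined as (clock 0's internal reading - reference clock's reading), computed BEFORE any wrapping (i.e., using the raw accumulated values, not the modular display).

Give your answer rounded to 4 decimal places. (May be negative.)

After op 1 tick(7): ref=7.0000 raw=[10.5000 8.4000]
After op 2 tick(7): ref=14.0000 raw=[21.0000 16.8000]
After op 3 sync(0): ref=14.0000 raw=[14.0000 16.8000]
After op 4 tick(9): ref=23.0000 raw=[27.5000 27.6000]
After op 5 tick(6): ref=29.0000 raw=[36.5000 34.8000]
After op 6 sync(1): ref=29.0000 raw=[36.5000 29.0000]
After op 7 tick(8): ref=37.0000 raw=[48.5000 38.6000]
Drift of clock 0 after op 7: 48.5000 - 37.0000 = 11.5000

Answer: 11.5000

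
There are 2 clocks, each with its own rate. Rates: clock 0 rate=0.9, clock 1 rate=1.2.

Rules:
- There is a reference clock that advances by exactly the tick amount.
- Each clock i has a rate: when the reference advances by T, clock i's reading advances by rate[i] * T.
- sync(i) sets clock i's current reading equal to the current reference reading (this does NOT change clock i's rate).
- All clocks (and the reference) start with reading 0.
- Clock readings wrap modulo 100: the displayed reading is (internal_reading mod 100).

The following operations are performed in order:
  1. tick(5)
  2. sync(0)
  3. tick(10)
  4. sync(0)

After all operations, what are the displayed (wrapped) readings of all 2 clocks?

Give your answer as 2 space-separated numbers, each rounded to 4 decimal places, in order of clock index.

After op 1 tick(5): ref=5.0000 raw=[4.5000 6.0000]
After op 2 sync(0): ref=5.0000 raw=[5.0000 6.0000]
After op 3 tick(10): ref=15.0000 raw=[14.0000 18.0000]
After op 4 sync(0): ref=15.0000 raw=[15.0000 18.0000]
Wrap final raw readings (mod 100): 15.0000 mod 100 = 15.0000; 18.0000 mod 100 = 18.0000

Answer: 15.0000 18.0000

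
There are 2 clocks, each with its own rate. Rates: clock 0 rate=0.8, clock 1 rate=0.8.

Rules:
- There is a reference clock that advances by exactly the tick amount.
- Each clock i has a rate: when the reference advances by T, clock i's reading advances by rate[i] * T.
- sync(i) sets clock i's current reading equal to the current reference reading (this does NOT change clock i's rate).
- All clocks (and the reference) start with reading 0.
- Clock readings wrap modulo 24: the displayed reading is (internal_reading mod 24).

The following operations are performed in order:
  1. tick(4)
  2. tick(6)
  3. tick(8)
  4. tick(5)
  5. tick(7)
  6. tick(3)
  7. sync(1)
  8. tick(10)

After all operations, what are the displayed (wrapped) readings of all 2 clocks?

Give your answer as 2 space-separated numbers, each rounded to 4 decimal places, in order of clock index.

Answer: 10.4000 17.0000

Derivation:
After op 1 tick(4): ref=4.0000 raw=[3.2000 3.2000]
After op 2 tick(6): ref=10.0000 raw=[8.0000 8.0000]
After op 3 tick(8): ref=18.0000 raw=[14.4000 14.4000]
After op 4 tick(5): ref=23.0000 raw=[18.4000 18.4000]
After op 5 tick(7): ref=30.0000 raw=[24.0000 24.0000]
After op 6 tick(3): ref=33.0000 raw=[26.4000 26.4000]
After op 7 sync(1): ref=33.0000 raw=[26.4000 33.0000]
After op 8 tick(10): ref=43.0000 raw=[34.4000 41.0000]
Wrap final raw readings (mod 24): 34.4000 mod 24 = 10.4000; 41.0000 mod 24 = 17.0000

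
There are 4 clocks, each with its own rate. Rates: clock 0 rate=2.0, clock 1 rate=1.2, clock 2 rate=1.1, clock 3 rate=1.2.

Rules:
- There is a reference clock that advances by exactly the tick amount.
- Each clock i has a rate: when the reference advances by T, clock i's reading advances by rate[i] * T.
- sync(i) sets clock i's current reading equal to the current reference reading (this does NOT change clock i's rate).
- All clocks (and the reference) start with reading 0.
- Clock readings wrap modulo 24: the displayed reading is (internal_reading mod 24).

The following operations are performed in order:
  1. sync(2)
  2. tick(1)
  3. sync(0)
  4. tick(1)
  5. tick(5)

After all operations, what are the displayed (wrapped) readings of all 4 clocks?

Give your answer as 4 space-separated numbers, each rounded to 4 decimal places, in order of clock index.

After op 1 sync(2): ref=0.0000 raw=[0.0000 0.0000 0.0000 0.0000]
After op 2 tick(1): ref=1.0000 raw=[2.0000 1.2000 1.1000 1.2000]
After op 3 sync(0): ref=1.0000 raw=[1.0000 1.2000 1.1000 1.2000]
After op 4 tick(1): ref=2.0000 raw=[3.0000 2.4000 2.2000 2.4000]
After op 5 tick(5): ref=7.0000 raw=[13.0000 8.4000 7.7000 8.4000]
Wrap final raw readings (mod 24): 13.0000 mod 24 = 13.0000; 8.4000 mod 24 = 8.4000; 7.7000 mod 24 = 7.7000; 8.4000 mod 24 = 8.4000

Answer: 13.0000 8.4000 7.7000 8.4000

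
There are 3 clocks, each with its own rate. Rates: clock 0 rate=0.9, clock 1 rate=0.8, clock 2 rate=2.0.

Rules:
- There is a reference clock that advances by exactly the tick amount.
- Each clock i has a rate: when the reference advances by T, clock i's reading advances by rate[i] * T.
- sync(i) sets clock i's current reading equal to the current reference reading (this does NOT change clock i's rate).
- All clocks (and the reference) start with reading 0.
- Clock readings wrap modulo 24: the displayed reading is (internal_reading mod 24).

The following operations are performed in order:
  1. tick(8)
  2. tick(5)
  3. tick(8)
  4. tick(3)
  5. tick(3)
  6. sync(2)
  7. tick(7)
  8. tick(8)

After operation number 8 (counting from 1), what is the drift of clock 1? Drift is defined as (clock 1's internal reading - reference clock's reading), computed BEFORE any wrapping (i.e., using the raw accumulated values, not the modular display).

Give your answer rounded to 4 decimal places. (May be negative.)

After op 1 tick(8): ref=8.0000 raw=[7.2000 6.4000 16.0000]
After op 2 tick(5): ref=13.0000 raw=[11.7000 10.4000 26.0000]
After op 3 tick(8): ref=21.0000 raw=[18.9000 16.8000 42.0000]
After op 4 tick(3): ref=24.0000 raw=[21.6000 19.2000 48.0000]
After op 5 tick(3): ref=27.0000 raw=[24.3000 21.6000 54.0000]
After op 6 sync(2): ref=27.0000 raw=[24.3000 21.6000 27.0000]
After op 7 tick(7): ref=34.0000 raw=[30.6000 27.2000 41.0000]
After op 8 tick(8): ref=42.0000 raw=[37.8000 33.6000 57.0000]
Drift of clock 1 after op 8: 33.6000 - 42.0000 = -8.4000

Answer: -8.4000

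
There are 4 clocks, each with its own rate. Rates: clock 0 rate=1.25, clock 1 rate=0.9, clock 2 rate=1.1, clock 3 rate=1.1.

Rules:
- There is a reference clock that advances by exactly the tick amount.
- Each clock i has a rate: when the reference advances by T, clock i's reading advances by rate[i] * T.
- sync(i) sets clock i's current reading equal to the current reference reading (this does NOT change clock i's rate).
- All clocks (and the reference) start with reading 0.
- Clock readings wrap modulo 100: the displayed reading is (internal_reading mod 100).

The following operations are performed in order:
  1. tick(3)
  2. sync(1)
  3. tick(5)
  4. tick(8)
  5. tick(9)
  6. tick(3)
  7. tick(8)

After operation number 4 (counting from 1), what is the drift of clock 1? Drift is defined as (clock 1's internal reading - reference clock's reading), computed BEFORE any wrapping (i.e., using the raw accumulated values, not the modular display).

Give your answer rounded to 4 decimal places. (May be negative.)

Answer: -1.3000

Derivation:
After op 1 tick(3): ref=3.0000 raw=[3.7500 2.7000 3.3000 3.3000]
After op 2 sync(1): ref=3.0000 raw=[3.7500 3.0000 3.3000 3.3000]
After op 3 tick(5): ref=8.0000 raw=[10.0000 7.5000 8.8000 8.8000]
After op 4 tick(8): ref=16.0000 raw=[20.0000 14.7000 17.6000 17.6000]
Drift of clock 1 after op 4: 14.7000 - 16.0000 = -1.3000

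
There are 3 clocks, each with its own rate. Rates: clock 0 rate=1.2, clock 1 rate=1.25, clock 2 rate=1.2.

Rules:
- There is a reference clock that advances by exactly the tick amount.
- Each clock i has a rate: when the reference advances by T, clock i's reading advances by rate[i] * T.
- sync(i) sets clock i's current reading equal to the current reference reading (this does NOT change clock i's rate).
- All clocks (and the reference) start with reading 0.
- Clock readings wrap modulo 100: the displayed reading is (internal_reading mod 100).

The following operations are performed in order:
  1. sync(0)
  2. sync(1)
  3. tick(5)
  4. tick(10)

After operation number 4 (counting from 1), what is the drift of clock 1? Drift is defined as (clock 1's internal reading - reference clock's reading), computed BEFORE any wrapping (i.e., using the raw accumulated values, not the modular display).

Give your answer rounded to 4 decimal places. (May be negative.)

After op 1 sync(0): ref=0.0000 raw=[0.0000 0.0000 0.0000]
After op 2 sync(1): ref=0.0000 raw=[0.0000 0.0000 0.0000]
After op 3 tick(5): ref=5.0000 raw=[6.0000 6.2500 6.0000]
After op 4 tick(10): ref=15.0000 raw=[18.0000 18.7500 18.0000]
Drift of clock 1 after op 4: 18.7500 - 15.0000 = 3.7500

Answer: 3.7500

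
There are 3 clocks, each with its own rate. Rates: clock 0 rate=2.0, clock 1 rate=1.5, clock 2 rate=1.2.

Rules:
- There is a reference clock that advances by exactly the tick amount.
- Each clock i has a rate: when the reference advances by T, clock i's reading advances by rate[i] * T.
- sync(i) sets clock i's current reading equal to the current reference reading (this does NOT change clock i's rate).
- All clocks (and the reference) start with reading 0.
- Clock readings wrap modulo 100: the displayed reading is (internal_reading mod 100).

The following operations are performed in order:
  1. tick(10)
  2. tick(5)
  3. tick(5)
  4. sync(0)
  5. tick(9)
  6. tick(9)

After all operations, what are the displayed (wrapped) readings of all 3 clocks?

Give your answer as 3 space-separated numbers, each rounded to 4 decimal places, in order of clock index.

Answer: 56.0000 57.0000 45.6000

Derivation:
After op 1 tick(10): ref=10.0000 raw=[20.0000 15.0000 12.0000]
After op 2 tick(5): ref=15.0000 raw=[30.0000 22.5000 18.0000]
After op 3 tick(5): ref=20.0000 raw=[40.0000 30.0000 24.0000]
After op 4 sync(0): ref=20.0000 raw=[20.0000 30.0000 24.0000]
After op 5 tick(9): ref=29.0000 raw=[38.0000 43.5000 34.8000]
After op 6 tick(9): ref=38.0000 raw=[56.0000 57.0000 45.6000]
Wrap final raw readings (mod 100): 56.0000 mod 100 = 56.0000; 57.0000 mod 100 = 57.0000; 45.6000 mod 100 = 45.6000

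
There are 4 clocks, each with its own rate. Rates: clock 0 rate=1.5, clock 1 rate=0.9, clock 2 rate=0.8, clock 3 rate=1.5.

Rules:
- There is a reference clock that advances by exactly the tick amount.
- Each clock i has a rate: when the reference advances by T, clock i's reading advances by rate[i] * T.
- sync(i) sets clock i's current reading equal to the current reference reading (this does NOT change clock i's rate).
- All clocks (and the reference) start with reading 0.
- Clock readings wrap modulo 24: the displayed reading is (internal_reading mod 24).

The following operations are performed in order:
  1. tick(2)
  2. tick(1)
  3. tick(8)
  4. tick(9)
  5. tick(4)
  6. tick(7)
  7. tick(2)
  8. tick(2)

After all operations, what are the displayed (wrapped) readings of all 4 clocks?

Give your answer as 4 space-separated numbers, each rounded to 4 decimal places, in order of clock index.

After op 1 tick(2): ref=2.0000 raw=[3.0000 1.8000 1.6000 3.0000]
After op 2 tick(1): ref=3.0000 raw=[4.5000 2.7000 2.4000 4.5000]
After op 3 tick(8): ref=11.0000 raw=[16.5000 9.9000 8.8000 16.5000]
After op 4 tick(9): ref=20.0000 raw=[30.0000 18.0000 16.0000 30.0000]
After op 5 tick(4): ref=24.0000 raw=[36.0000 21.6000 19.2000 36.0000]
After op 6 tick(7): ref=31.0000 raw=[46.5000 27.9000 24.8000 46.5000]
After op 7 tick(2): ref=33.0000 raw=[49.5000 29.7000 26.4000 49.5000]
After op 8 tick(2): ref=35.0000 raw=[52.5000 31.5000 28.0000 52.5000]
Wrap final raw readings (mod 24): 52.5000 mod 24 = 4.5000; 31.5000 mod 24 = 7.5000; 28.0000 mod 24 = 4.0000; 52.5000 mod 24 = 4.5000

Answer: 4.5000 7.5000 4.0000 4.5000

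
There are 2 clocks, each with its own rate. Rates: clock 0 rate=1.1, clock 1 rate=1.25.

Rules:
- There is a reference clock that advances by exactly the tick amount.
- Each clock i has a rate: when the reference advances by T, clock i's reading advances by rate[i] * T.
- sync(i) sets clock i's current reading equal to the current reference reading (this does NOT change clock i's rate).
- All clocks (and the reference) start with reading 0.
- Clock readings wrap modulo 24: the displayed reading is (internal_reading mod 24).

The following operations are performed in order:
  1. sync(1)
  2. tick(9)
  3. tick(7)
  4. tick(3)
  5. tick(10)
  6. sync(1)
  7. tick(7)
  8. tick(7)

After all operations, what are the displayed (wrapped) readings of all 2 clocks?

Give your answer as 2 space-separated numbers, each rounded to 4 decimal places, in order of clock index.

Answer: 23.3000 22.5000

Derivation:
After op 1 sync(1): ref=0.0000 raw=[0.0000 0.0000]
After op 2 tick(9): ref=9.0000 raw=[9.9000 11.2500]
After op 3 tick(7): ref=16.0000 raw=[17.6000 20.0000]
After op 4 tick(3): ref=19.0000 raw=[20.9000 23.7500]
After op 5 tick(10): ref=29.0000 raw=[31.9000 36.2500]
After op 6 sync(1): ref=29.0000 raw=[31.9000 29.0000]
After op 7 tick(7): ref=36.0000 raw=[39.6000 37.7500]
After op 8 tick(7): ref=43.0000 raw=[47.3000 46.5000]
Wrap final raw readings (mod 24): 47.3000 mod 24 = 23.3000; 46.5000 mod 24 = 22.5000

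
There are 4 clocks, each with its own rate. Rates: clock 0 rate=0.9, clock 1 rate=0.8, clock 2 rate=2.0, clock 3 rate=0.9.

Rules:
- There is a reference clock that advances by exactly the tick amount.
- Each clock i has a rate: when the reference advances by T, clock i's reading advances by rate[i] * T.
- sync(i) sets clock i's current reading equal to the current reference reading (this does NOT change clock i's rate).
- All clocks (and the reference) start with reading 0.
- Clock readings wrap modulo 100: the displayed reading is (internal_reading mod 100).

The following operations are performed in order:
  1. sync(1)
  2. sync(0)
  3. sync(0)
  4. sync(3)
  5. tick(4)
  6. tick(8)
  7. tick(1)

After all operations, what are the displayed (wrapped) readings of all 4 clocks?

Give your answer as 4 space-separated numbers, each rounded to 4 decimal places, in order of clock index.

Answer: 11.7000 10.4000 26.0000 11.7000

Derivation:
After op 1 sync(1): ref=0.0000 raw=[0.0000 0.0000 0.0000 0.0000]
After op 2 sync(0): ref=0.0000 raw=[0.0000 0.0000 0.0000 0.0000]
After op 3 sync(0): ref=0.0000 raw=[0.0000 0.0000 0.0000 0.0000]
After op 4 sync(3): ref=0.0000 raw=[0.0000 0.0000 0.0000 0.0000]
After op 5 tick(4): ref=4.0000 raw=[3.6000 3.2000 8.0000 3.6000]
After op 6 tick(8): ref=12.0000 raw=[10.8000 9.6000 24.0000 10.8000]
After op 7 tick(1): ref=13.0000 raw=[11.7000 10.4000 26.0000 11.7000]
Wrap final raw readings (mod 100): 11.7000 mod 100 = 11.7000; 10.4000 mod 100 = 10.4000; 26.0000 mod 100 = 26.0000; 11.7000 mod 100 = 11.7000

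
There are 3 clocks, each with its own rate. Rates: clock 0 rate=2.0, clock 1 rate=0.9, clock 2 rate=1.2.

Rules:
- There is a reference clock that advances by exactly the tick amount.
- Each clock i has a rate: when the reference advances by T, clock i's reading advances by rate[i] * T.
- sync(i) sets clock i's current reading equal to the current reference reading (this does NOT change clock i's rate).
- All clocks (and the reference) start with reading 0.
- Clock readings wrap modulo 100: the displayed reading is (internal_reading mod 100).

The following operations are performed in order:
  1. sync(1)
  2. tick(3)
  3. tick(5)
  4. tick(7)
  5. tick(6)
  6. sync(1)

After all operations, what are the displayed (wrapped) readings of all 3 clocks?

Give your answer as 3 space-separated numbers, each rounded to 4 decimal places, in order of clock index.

After op 1 sync(1): ref=0.0000 raw=[0.0000 0.0000 0.0000]
After op 2 tick(3): ref=3.0000 raw=[6.0000 2.7000 3.6000]
After op 3 tick(5): ref=8.0000 raw=[16.0000 7.2000 9.6000]
After op 4 tick(7): ref=15.0000 raw=[30.0000 13.5000 18.0000]
After op 5 tick(6): ref=21.0000 raw=[42.0000 18.9000 25.2000]
After op 6 sync(1): ref=21.0000 raw=[42.0000 21.0000 25.2000]
Wrap final raw readings (mod 100): 42.0000 mod 100 = 42.0000; 21.0000 mod 100 = 21.0000; 25.2000 mod 100 = 25.2000

Answer: 42.0000 21.0000 25.2000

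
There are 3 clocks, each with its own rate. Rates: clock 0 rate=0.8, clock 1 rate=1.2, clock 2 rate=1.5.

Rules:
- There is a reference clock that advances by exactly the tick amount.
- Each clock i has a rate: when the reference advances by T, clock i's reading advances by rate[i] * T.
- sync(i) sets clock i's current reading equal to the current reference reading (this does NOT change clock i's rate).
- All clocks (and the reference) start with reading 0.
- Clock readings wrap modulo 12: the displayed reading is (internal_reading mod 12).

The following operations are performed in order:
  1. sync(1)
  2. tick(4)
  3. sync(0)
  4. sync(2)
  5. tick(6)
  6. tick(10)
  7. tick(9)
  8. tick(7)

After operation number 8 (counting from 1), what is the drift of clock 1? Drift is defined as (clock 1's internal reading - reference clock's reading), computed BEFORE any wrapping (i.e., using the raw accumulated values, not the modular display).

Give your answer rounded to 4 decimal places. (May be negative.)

Answer: 7.2000

Derivation:
After op 1 sync(1): ref=0.0000 raw=[0.0000 0.0000 0.0000]
After op 2 tick(4): ref=4.0000 raw=[3.2000 4.8000 6.0000]
After op 3 sync(0): ref=4.0000 raw=[4.0000 4.8000 6.0000]
After op 4 sync(2): ref=4.0000 raw=[4.0000 4.8000 4.0000]
After op 5 tick(6): ref=10.0000 raw=[8.8000 12.0000 13.0000]
After op 6 tick(10): ref=20.0000 raw=[16.8000 24.0000 28.0000]
After op 7 tick(9): ref=29.0000 raw=[24.0000 34.8000 41.5000]
After op 8 tick(7): ref=36.0000 raw=[29.6000 43.2000 52.0000]
Drift of clock 1 after op 8: 43.2000 - 36.0000 = 7.2000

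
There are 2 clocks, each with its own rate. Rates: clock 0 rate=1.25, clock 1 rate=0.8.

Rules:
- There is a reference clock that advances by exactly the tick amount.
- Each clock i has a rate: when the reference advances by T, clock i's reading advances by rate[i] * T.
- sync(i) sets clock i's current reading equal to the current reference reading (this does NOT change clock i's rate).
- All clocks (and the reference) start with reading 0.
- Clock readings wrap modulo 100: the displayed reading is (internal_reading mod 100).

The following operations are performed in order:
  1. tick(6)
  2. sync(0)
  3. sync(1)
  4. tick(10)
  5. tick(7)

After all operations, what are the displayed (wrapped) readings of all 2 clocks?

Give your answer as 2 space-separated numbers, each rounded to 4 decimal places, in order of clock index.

Answer: 27.2500 19.6000

Derivation:
After op 1 tick(6): ref=6.0000 raw=[7.5000 4.8000]
After op 2 sync(0): ref=6.0000 raw=[6.0000 4.8000]
After op 3 sync(1): ref=6.0000 raw=[6.0000 6.0000]
After op 4 tick(10): ref=16.0000 raw=[18.5000 14.0000]
After op 5 tick(7): ref=23.0000 raw=[27.2500 19.6000]
Wrap final raw readings (mod 100): 27.2500 mod 100 = 27.2500; 19.6000 mod 100 = 19.6000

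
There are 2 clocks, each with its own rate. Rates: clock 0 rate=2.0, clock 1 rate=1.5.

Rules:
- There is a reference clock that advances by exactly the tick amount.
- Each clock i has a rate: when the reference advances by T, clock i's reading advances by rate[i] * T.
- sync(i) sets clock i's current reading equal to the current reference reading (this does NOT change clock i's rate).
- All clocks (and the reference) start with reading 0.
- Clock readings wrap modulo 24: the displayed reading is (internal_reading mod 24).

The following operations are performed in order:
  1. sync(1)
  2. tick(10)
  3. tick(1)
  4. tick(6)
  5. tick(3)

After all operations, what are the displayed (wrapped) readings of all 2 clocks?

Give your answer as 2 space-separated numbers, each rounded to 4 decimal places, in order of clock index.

After op 1 sync(1): ref=0.0000 raw=[0.0000 0.0000]
After op 2 tick(10): ref=10.0000 raw=[20.0000 15.0000]
After op 3 tick(1): ref=11.0000 raw=[22.0000 16.5000]
After op 4 tick(6): ref=17.0000 raw=[34.0000 25.5000]
After op 5 tick(3): ref=20.0000 raw=[40.0000 30.0000]
Wrap final raw readings (mod 24): 40.0000 mod 24 = 16.0000; 30.0000 mod 24 = 6.0000

Answer: 16.0000 6.0000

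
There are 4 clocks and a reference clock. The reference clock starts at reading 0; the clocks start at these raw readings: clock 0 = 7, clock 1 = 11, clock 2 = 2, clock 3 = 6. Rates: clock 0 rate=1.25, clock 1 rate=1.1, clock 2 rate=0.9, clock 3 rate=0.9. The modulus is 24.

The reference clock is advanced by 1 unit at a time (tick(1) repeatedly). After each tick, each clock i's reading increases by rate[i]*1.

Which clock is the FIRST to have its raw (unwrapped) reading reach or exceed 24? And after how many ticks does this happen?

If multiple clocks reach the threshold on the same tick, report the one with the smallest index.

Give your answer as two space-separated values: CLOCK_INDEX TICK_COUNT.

Answer: 1 12

Derivation:
clock 0: start=7, rate=1.25, needs 24-7 = 17; ticks = ceil(17/1.25) = ceil(13.6000) = 14; reading at tick 14 = 7 + 1.25*14 = 24.5000
clock 1: start=11, rate=1.1, needs 24-11 = 13; ticks = ceil(13/1.1) = ceil(11.8182) = 12; reading at tick 12 = 11 + 1.1*12 = 24.2000
clock 2: start=2, rate=0.9, needs 24-2 = 22; ticks = ceil(22/0.9) = ceil(24.4444) = 25; reading at tick 25 = 2 + 0.9*25 = 24.5000
clock 3: start=6, rate=0.9, needs 24-6 = 18; ticks = ceil(18/0.9) = ceil(20.0000) = 20; reading at tick 20 = 6 + 0.9*20 = 24.0000
Minimum tick count = 12; winners = [1]; smallest index = 1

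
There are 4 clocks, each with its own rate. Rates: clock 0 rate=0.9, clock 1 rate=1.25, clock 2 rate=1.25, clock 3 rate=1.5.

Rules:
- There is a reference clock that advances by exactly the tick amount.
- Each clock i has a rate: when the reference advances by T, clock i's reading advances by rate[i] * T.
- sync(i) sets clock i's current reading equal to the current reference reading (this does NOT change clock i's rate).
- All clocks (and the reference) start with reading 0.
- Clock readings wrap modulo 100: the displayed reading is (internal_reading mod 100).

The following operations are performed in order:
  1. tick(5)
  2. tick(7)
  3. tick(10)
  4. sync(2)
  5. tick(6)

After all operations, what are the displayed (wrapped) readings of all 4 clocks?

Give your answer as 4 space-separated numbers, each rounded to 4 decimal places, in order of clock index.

After op 1 tick(5): ref=5.0000 raw=[4.5000 6.2500 6.2500 7.5000]
After op 2 tick(7): ref=12.0000 raw=[10.8000 15.0000 15.0000 18.0000]
After op 3 tick(10): ref=22.0000 raw=[19.8000 27.5000 27.5000 33.0000]
After op 4 sync(2): ref=22.0000 raw=[19.8000 27.5000 22.0000 33.0000]
After op 5 tick(6): ref=28.0000 raw=[25.2000 35.0000 29.5000 42.0000]
Wrap final raw readings (mod 100): 25.2000 mod 100 = 25.2000; 35.0000 mod 100 = 35.0000; 29.5000 mod 100 = 29.5000; 42.0000 mod 100 = 42.0000

Answer: 25.2000 35.0000 29.5000 42.0000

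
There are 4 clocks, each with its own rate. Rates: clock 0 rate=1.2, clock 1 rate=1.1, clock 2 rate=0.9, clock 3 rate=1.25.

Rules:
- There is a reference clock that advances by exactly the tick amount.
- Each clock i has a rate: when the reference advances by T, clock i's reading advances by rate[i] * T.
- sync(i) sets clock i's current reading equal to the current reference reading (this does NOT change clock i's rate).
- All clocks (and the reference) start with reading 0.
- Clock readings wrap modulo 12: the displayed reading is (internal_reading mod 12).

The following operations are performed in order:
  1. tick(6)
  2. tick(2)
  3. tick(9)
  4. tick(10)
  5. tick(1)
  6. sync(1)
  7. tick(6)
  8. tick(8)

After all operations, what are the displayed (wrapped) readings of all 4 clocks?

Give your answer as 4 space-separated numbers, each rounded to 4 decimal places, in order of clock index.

Answer: 2.4000 7.4000 1.8000 4.5000

Derivation:
After op 1 tick(6): ref=6.0000 raw=[7.2000 6.6000 5.4000 7.5000]
After op 2 tick(2): ref=8.0000 raw=[9.6000 8.8000 7.2000 10.0000]
After op 3 tick(9): ref=17.0000 raw=[20.4000 18.7000 15.3000 21.2500]
After op 4 tick(10): ref=27.0000 raw=[32.4000 29.7000 24.3000 33.7500]
After op 5 tick(1): ref=28.0000 raw=[33.6000 30.8000 25.2000 35.0000]
After op 6 sync(1): ref=28.0000 raw=[33.6000 28.0000 25.2000 35.0000]
After op 7 tick(6): ref=34.0000 raw=[40.8000 34.6000 30.6000 42.5000]
After op 8 tick(8): ref=42.0000 raw=[50.4000 43.4000 37.8000 52.5000]
Wrap final raw readings (mod 12): 50.4000 mod 12 = 2.4000; 43.4000 mod 12 = 7.4000; 37.8000 mod 12 = 1.8000; 52.5000 mod 12 = 4.5000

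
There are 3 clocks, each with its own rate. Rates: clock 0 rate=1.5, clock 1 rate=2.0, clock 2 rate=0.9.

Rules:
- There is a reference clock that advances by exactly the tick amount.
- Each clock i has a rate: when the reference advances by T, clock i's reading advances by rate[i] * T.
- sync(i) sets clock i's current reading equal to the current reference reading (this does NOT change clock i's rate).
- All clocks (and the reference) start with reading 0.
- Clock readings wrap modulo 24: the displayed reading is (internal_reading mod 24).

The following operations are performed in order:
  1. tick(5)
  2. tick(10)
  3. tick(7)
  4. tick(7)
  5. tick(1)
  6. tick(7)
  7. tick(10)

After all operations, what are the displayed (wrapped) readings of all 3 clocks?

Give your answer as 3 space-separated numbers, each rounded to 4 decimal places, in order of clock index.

After op 1 tick(5): ref=5.0000 raw=[7.5000 10.0000 4.5000]
After op 2 tick(10): ref=15.0000 raw=[22.5000 30.0000 13.5000]
After op 3 tick(7): ref=22.0000 raw=[33.0000 44.0000 19.8000]
After op 4 tick(7): ref=29.0000 raw=[43.5000 58.0000 26.1000]
After op 5 tick(1): ref=30.0000 raw=[45.0000 60.0000 27.0000]
After op 6 tick(7): ref=37.0000 raw=[55.5000 74.0000 33.3000]
After op 7 tick(10): ref=47.0000 raw=[70.5000 94.0000 42.3000]
Wrap final raw readings (mod 24): 70.5000 mod 24 = 22.5000; 94.0000 mod 24 = 22.0000; 42.3000 mod 24 = 18.3000

Answer: 22.5000 22.0000 18.3000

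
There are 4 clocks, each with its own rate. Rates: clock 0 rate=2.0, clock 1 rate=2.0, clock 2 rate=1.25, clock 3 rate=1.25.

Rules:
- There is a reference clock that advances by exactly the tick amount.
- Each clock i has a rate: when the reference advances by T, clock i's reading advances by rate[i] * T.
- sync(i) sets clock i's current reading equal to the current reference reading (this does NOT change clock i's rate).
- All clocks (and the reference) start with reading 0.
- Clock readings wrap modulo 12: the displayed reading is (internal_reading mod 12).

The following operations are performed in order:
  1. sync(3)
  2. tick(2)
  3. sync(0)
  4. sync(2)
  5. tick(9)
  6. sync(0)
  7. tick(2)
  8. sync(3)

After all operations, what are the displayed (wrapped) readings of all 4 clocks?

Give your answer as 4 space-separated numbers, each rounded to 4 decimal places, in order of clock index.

After op 1 sync(3): ref=0.0000 raw=[0.0000 0.0000 0.0000 0.0000]
After op 2 tick(2): ref=2.0000 raw=[4.0000 4.0000 2.5000 2.5000]
After op 3 sync(0): ref=2.0000 raw=[2.0000 4.0000 2.5000 2.5000]
After op 4 sync(2): ref=2.0000 raw=[2.0000 4.0000 2.0000 2.5000]
After op 5 tick(9): ref=11.0000 raw=[20.0000 22.0000 13.2500 13.7500]
After op 6 sync(0): ref=11.0000 raw=[11.0000 22.0000 13.2500 13.7500]
After op 7 tick(2): ref=13.0000 raw=[15.0000 26.0000 15.7500 16.2500]
After op 8 sync(3): ref=13.0000 raw=[15.0000 26.0000 15.7500 13.0000]
Wrap final raw readings (mod 12): 15.0000 mod 12 = 3.0000; 26.0000 mod 12 = 2.0000; 15.7500 mod 12 = 3.7500; 13.0000 mod 12 = 1.0000

Answer: 3.0000 2.0000 3.7500 1.0000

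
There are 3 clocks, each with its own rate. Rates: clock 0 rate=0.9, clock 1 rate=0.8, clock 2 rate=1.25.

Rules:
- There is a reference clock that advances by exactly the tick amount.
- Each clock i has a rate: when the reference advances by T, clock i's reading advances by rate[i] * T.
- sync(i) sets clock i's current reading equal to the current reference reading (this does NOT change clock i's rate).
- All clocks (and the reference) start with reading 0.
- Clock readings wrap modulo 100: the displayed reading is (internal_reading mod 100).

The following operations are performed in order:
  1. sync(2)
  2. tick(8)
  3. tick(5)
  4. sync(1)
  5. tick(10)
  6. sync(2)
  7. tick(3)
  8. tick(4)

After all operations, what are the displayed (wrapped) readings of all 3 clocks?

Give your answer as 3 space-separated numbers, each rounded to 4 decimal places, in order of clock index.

Answer: 27.0000 26.6000 31.7500

Derivation:
After op 1 sync(2): ref=0.0000 raw=[0.0000 0.0000 0.0000]
After op 2 tick(8): ref=8.0000 raw=[7.2000 6.4000 10.0000]
After op 3 tick(5): ref=13.0000 raw=[11.7000 10.4000 16.2500]
After op 4 sync(1): ref=13.0000 raw=[11.7000 13.0000 16.2500]
After op 5 tick(10): ref=23.0000 raw=[20.7000 21.0000 28.7500]
After op 6 sync(2): ref=23.0000 raw=[20.7000 21.0000 23.0000]
After op 7 tick(3): ref=26.0000 raw=[23.4000 23.4000 26.7500]
After op 8 tick(4): ref=30.0000 raw=[27.0000 26.6000 31.7500]
Wrap final raw readings (mod 100): 27.0000 mod 100 = 27.0000; 26.6000 mod 100 = 26.6000; 31.7500 mod 100 = 31.7500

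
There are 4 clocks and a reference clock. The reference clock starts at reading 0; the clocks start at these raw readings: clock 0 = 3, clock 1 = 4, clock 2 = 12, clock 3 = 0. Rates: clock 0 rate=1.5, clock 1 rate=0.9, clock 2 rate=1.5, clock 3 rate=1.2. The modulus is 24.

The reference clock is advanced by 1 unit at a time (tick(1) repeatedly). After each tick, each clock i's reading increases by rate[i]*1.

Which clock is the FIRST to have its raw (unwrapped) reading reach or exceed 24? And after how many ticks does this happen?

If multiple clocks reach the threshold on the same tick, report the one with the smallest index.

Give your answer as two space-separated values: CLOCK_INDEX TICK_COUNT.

Answer: 2 8

Derivation:
clock 0: start=3, rate=1.5, needs 24-3 = 21; ticks = ceil(21/1.5) = ceil(14.0000) = 14; reading at tick 14 = 3 + 1.5*14 = 24.0000
clock 1: start=4, rate=0.9, needs 24-4 = 20; ticks = ceil(20/0.9) = ceil(22.2222) = 23; reading at tick 23 = 4 + 0.9*23 = 24.7000
clock 2: start=12, rate=1.5, needs 24-12 = 12; ticks = ceil(12/1.5) = ceil(8.0000) = 8; reading at tick 8 = 12 + 1.5*8 = 24.0000
clock 3: start=0, rate=1.2, needs 24-0 = 24; ticks = ceil(24/1.2) = ceil(20.0000) = 20; reading at tick 20 = 0 + 1.2*20 = 24.0000
Minimum tick count = 8; winners = [2]; smallest index = 2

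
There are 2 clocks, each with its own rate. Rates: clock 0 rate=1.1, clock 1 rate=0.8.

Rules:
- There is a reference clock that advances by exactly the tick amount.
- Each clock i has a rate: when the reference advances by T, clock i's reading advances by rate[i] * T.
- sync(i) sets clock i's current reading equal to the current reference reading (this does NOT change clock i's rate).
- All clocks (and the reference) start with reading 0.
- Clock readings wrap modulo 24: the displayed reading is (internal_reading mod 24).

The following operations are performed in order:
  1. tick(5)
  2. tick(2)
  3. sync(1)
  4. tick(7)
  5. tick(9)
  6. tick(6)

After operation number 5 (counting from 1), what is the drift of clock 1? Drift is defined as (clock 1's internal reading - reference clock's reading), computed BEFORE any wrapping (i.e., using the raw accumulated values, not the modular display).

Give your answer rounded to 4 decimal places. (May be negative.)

Answer: -3.2000

Derivation:
After op 1 tick(5): ref=5.0000 raw=[5.5000 4.0000]
After op 2 tick(2): ref=7.0000 raw=[7.7000 5.6000]
After op 3 sync(1): ref=7.0000 raw=[7.7000 7.0000]
After op 4 tick(7): ref=14.0000 raw=[15.4000 12.6000]
After op 5 tick(9): ref=23.0000 raw=[25.3000 19.8000]
Drift of clock 1 after op 5: 19.8000 - 23.0000 = -3.2000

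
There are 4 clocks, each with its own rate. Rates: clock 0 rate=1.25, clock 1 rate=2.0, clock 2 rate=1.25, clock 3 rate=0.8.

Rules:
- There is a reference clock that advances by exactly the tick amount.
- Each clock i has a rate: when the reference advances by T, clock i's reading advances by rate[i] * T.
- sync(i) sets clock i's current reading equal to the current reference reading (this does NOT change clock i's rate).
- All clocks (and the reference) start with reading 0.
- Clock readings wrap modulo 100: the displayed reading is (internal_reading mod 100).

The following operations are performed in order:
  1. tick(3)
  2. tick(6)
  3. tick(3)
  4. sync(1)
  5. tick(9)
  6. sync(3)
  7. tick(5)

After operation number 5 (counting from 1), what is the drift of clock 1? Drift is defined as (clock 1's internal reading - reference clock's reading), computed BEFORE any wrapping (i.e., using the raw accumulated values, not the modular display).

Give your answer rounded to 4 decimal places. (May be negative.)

Answer: 9.0000

Derivation:
After op 1 tick(3): ref=3.0000 raw=[3.7500 6.0000 3.7500 2.4000]
After op 2 tick(6): ref=9.0000 raw=[11.2500 18.0000 11.2500 7.2000]
After op 3 tick(3): ref=12.0000 raw=[15.0000 24.0000 15.0000 9.6000]
After op 4 sync(1): ref=12.0000 raw=[15.0000 12.0000 15.0000 9.6000]
After op 5 tick(9): ref=21.0000 raw=[26.2500 30.0000 26.2500 16.8000]
Drift of clock 1 after op 5: 30.0000 - 21.0000 = 9.0000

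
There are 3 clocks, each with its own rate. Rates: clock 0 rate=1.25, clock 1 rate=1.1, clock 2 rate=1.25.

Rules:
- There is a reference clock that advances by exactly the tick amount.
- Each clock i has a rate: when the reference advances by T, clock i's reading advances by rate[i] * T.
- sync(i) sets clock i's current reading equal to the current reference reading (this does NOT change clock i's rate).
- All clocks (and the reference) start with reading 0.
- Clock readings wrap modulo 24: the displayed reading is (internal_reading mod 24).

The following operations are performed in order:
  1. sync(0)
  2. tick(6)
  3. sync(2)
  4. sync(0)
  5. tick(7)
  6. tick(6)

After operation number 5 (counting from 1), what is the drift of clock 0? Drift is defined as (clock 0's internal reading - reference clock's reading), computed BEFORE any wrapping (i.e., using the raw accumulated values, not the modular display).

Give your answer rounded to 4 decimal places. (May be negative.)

Answer: 1.7500

Derivation:
After op 1 sync(0): ref=0.0000 raw=[0.0000 0.0000 0.0000]
After op 2 tick(6): ref=6.0000 raw=[7.5000 6.6000 7.5000]
After op 3 sync(2): ref=6.0000 raw=[7.5000 6.6000 6.0000]
After op 4 sync(0): ref=6.0000 raw=[6.0000 6.6000 6.0000]
After op 5 tick(7): ref=13.0000 raw=[14.7500 14.3000 14.7500]
Drift of clock 0 after op 5: 14.7500 - 13.0000 = 1.7500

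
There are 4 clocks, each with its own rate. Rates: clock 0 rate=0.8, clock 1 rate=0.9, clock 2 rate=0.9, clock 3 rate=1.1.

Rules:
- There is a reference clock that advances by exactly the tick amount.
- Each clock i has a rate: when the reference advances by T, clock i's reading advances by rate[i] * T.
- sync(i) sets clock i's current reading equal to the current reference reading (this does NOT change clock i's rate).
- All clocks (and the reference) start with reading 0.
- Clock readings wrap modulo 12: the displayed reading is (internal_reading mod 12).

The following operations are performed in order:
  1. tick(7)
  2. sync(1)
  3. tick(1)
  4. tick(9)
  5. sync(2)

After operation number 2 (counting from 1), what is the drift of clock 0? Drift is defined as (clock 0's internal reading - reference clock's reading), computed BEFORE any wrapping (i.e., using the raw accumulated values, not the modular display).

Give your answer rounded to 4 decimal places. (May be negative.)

After op 1 tick(7): ref=7.0000 raw=[5.6000 6.3000 6.3000 7.7000]
After op 2 sync(1): ref=7.0000 raw=[5.6000 7.0000 6.3000 7.7000]
Drift of clock 0 after op 2: 5.6000 - 7.0000 = -1.4000

Answer: -1.4000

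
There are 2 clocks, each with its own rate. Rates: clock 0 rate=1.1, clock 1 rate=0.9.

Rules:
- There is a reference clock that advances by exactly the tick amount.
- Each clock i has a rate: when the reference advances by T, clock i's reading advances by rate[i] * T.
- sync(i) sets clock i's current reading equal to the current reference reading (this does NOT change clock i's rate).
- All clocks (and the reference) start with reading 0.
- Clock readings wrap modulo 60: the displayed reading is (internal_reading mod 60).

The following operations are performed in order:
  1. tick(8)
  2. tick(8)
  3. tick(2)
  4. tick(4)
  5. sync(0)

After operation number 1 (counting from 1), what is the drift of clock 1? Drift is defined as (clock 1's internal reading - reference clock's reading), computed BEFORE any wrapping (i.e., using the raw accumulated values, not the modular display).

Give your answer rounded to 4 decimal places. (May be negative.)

Answer: -0.8000

Derivation:
After op 1 tick(8): ref=8.0000 raw=[8.8000 7.2000]
Drift of clock 1 after op 1: 7.2000 - 8.0000 = -0.8000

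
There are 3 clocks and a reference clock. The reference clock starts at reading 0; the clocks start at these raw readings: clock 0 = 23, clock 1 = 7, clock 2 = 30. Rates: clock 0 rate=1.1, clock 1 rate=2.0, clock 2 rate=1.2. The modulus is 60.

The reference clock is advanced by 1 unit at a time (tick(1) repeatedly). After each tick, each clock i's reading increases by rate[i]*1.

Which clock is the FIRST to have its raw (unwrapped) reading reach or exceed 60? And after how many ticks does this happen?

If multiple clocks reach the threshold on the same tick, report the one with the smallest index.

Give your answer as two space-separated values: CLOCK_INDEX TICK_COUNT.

Answer: 2 25

Derivation:
clock 0: start=23, rate=1.1, needs 60-23 = 37; ticks = ceil(37/1.1) = ceil(33.6364) = 34; reading at tick 34 = 23 + 1.1*34 = 60.4000
clock 1: start=7, rate=2.0, needs 60-7 = 53; ticks = ceil(53/2.0) = ceil(26.5000) = 27; reading at tick 27 = 7 + 2.0*27 = 61.0000
clock 2: start=30, rate=1.2, needs 60-30 = 30; ticks = ceil(30/1.2) = ceil(25.0000) = 25; reading at tick 25 = 30 + 1.2*25 = 60.0000
Minimum tick count = 25; winners = [2]; smallest index = 2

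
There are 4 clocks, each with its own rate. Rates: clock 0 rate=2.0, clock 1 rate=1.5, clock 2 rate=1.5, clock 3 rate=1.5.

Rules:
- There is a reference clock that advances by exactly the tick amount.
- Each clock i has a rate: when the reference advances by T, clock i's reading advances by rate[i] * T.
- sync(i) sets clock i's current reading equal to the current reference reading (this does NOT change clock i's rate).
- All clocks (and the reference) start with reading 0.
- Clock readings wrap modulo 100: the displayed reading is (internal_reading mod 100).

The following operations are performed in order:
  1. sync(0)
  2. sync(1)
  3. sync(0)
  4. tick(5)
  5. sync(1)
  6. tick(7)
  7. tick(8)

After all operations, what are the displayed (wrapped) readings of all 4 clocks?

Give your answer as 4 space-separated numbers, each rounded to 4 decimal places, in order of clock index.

After op 1 sync(0): ref=0.0000 raw=[0.0000 0.0000 0.0000 0.0000]
After op 2 sync(1): ref=0.0000 raw=[0.0000 0.0000 0.0000 0.0000]
After op 3 sync(0): ref=0.0000 raw=[0.0000 0.0000 0.0000 0.0000]
After op 4 tick(5): ref=5.0000 raw=[10.0000 7.5000 7.5000 7.5000]
After op 5 sync(1): ref=5.0000 raw=[10.0000 5.0000 7.5000 7.5000]
After op 6 tick(7): ref=12.0000 raw=[24.0000 15.5000 18.0000 18.0000]
After op 7 tick(8): ref=20.0000 raw=[40.0000 27.5000 30.0000 30.0000]
Wrap final raw readings (mod 100): 40.0000 mod 100 = 40.0000; 27.5000 mod 100 = 27.5000; 30.0000 mod 100 = 30.0000; 30.0000 mod 100 = 30.0000

Answer: 40.0000 27.5000 30.0000 30.0000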